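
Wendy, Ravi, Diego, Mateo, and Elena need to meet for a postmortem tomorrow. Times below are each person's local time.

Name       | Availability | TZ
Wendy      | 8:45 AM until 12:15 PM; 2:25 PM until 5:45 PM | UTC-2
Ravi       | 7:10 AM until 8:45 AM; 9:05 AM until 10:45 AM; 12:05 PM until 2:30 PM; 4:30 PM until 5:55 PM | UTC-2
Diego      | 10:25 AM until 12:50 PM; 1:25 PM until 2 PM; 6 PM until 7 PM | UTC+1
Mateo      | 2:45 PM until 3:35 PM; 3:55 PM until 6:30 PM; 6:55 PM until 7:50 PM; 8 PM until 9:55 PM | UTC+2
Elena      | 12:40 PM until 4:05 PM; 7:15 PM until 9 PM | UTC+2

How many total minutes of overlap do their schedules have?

Wendy in UTC: 10:45-14:15, 16:25-19:45 (add 2h to convert from UTC-2).
Ravi in UTC: 09:10-10:45, 11:05-12:45, 14:05-16:30, 18:30-19:55 (add 2h to convert from UTC-2).
Diego in UTC: 09:25-11:50, 12:25-13:00, 17:00-18:00 (subtract 1h to convert from UTC+1).
Mateo in UTC: 12:45-13:35, 13:55-16:30, 16:55-17:50, 18:00-19:55 (subtract 2h to convert from UTC+2).
Elena in UTC: 10:40-14:05, 17:15-19:00 (subtract 2h to convert from UTC+2).
Wendy ∩ Ravi: 11:05-12:45, 14:05-14:15, 16:25-16:30, 18:30-19:45.
Wendy ∩ Ravi ∩ Diego: 11:05-11:50, 12:25-12:45.
Wendy ∩ Ravi ∩ Diego ∩ Mateo: ∅.
Wendy ∩ Ravi ∩ Diego ∩ Mateo ∩ Elena: ∅.
There is no time when everyone is free.
There is no common window, so the total is 0 minutes.

0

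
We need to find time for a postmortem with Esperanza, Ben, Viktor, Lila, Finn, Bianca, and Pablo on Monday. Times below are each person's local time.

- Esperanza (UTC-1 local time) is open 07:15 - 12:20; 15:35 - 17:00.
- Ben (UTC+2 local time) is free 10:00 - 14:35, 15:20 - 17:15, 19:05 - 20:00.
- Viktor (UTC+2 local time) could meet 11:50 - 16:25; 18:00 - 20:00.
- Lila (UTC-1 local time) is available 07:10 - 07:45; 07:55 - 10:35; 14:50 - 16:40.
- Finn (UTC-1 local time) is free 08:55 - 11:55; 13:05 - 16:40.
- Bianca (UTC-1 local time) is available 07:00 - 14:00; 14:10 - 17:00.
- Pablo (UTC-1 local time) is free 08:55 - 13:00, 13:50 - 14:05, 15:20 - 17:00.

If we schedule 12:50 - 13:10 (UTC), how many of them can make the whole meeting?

Esperanza in UTC: 08:15-13:20, 16:35-18:00 (add 1h to convert from UTC-1).
Ben in UTC: 08:00-12:35, 13:20-15:15, 17:05-18:00 (subtract 2h to convert from UTC+2).
Viktor in UTC: 09:50-14:25, 16:00-18:00 (subtract 2h to convert from UTC+2).
Lila in UTC: 08:10-08:45, 08:55-11:35, 15:50-17:40 (add 1h to convert from UTC-1).
Finn in UTC: 09:55-12:55, 14:05-17:40 (add 1h to convert from UTC-1).
Bianca in UTC: 08:00-15:00, 15:10-18:00 (add 1h to convert from UTC-1).
Pablo in UTC: 09:55-14:00, 14:50-15:05, 16:20-18:00 (add 1h to convert from UTC-1).
Esperanza, Viktor, Bianca, and Pablo can make the full 12:50-13:10 slot — that's 4.

4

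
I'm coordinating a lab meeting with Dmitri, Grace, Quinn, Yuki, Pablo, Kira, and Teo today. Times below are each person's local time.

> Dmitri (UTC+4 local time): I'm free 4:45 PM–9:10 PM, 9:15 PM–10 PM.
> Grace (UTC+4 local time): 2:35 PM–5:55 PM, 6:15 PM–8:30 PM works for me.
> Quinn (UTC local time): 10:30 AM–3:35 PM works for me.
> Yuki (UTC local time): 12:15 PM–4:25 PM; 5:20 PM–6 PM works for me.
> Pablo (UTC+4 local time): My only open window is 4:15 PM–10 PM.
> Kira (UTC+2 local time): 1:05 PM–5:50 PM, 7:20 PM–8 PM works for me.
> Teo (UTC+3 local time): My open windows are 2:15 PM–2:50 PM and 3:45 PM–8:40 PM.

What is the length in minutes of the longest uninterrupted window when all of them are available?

80

Dmitri in UTC: 12:45-17:10, 17:15-18:00 (subtract 4h to convert from UTC+4).
Grace in UTC: 10:35-13:55, 14:15-16:30 (subtract 4h to convert from UTC+4).
Quinn in UTC: 10:30-15:35.
Yuki in UTC: 12:15-16:25, 17:20-18:00.
Pablo in UTC: 12:15-18:00 (subtract 4h to convert from UTC+4).
Kira in UTC: 11:05-15:50, 17:20-18:00 (subtract 2h to convert from UTC+2).
Teo in UTC: 11:15-11:50, 12:45-17:40 (subtract 3h to convert from UTC+3).
Dmitri ∩ Grace: 12:45-13:55, 14:15-16:30.
Dmitri ∩ Grace ∩ Quinn: 12:45-13:55, 14:15-15:35.
Dmitri ∩ Grace ∩ Quinn ∩ Yuki: 12:45-13:55, 14:15-15:35.
Dmitri ∩ Grace ∩ Quinn ∩ Yuki ∩ Pablo: 12:45-13:55, 14:15-15:35.
Dmitri ∩ Grace ∩ Quinn ∩ Yuki ∩ Pablo ∩ Kira: 12:45-13:55, 14:15-15:35.
Dmitri ∩ Grace ∩ Quinn ∩ Yuki ∩ Pablo ∩ Kira ∩ Teo: 12:45-13:55, 14:15-15:35.
The longest is 14:15-15:35 at 80 minutes.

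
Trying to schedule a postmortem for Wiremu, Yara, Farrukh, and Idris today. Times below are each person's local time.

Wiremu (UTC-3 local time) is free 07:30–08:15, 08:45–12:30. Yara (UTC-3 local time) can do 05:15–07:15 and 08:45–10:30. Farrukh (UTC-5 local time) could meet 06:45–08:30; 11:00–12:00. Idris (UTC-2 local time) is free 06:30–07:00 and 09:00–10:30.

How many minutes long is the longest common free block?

45

Wiremu in UTC: 10:30-11:15, 11:45-15:30 (add 3h to convert from UTC-3).
Yara in UTC: 08:15-10:15, 11:45-13:30 (add 3h to convert from UTC-3).
Farrukh in UTC: 11:45-13:30, 16:00-17:00 (add 5h to convert from UTC-5).
Idris in UTC: 08:30-09:00, 11:00-12:30 (add 2h to convert from UTC-2).
Wiremu ∩ Yara: 11:45-13:30.
Wiremu ∩ Yara ∩ Farrukh: 11:45-13:30.
Wiremu ∩ Yara ∩ Farrukh ∩ Idris: 11:45-12:30.
The longest is 11:45-12:30 at 45 minutes.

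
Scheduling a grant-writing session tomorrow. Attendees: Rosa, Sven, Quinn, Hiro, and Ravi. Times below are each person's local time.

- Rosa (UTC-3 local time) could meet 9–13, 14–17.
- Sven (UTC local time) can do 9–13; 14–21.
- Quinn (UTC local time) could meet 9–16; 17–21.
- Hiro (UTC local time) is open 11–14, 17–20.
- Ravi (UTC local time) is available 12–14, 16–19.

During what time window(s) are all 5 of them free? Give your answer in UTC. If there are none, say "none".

Rosa in UTC: 12:00-16:00, 17:00-20:00 (add 3h to convert from UTC-3).
Sven in UTC: 09:00-13:00, 14:00-21:00.
Quinn in UTC: 09:00-16:00, 17:00-21:00.
Hiro in UTC: 11:00-14:00, 17:00-20:00.
Ravi in UTC: 12:00-14:00, 16:00-19:00.
Rosa ∩ Sven: 12:00-13:00, 14:00-16:00, 17:00-20:00.
Rosa ∩ Sven ∩ Quinn: 12:00-13:00, 14:00-16:00, 17:00-20:00.
Rosa ∩ Sven ∩ Quinn ∩ Hiro: 12:00-13:00, 17:00-20:00.
Rosa ∩ Sven ∩ Quinn ∩ Hiro ∩ Ravi: 12:00-13:00, 17:00-19:00.

12:00-13:00, 17:00-19:00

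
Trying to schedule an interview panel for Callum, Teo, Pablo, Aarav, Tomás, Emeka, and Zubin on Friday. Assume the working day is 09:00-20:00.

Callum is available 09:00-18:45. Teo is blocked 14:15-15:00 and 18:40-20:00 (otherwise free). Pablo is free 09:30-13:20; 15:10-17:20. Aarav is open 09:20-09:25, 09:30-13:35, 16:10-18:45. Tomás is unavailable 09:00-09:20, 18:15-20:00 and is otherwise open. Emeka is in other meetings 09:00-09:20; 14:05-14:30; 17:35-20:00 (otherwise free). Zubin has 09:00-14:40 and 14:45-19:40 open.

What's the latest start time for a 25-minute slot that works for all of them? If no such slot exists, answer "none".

16:55

Callum free: 09:00-18:45.
Teo free: 09:00-14:15, 15:00-18:40 (invert busy blocks within the working day).
Pablo free: 09:30-13:20, 15:10-17:20.
Aarav free: 09:20-09:25, 09:30-13:35, 16:10-18:45.
Tomás free: 09:20-18:15 (invert busy blocks within the working day).
Emeka free: 09:20-14:05, 14:30-17:35 (invert busy blocks within the working day).
Zubin free: 09:00-14:40, 14:45-19:40.
Callum ∩ Teo: 09:00-14:15, 15:00-18:40.
Callum ∩ Teo ∩ Pablo: 09:30-13:20, 15:10-17:20.
Callum ∩ Teo ∩ Pablo ∩ Aarav: 09:30-13:20, 16:10-17:20.
Callum ∩ Teo ∩ Pablo ∩ Aarav ∩ Tomás: 09:30-13:20, 16:10-17:20.
Callum ∩ Teo ∩ Pablo ∩ Aarav ∩ Tomás ∩ Emeka: 09:30-13:20, 16:10-17:20.
Callum ∩ Teo ∩ Pablo ∩ Aarav ∩ Tomás ∩ Emeka ∩ Zubin: 09:30-13:20, 16:10-17:20.
The last common window of at least 25 minutes is 16:10-17:20; a 25-minute meeting can start as late as 16:55 and still end by 17:20.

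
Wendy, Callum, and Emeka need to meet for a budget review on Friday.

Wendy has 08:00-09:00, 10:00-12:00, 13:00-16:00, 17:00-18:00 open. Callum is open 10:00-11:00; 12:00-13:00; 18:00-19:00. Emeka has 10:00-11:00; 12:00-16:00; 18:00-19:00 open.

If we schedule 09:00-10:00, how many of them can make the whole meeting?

nobody can make the full 09:00-10:00 slot — that's 0.

0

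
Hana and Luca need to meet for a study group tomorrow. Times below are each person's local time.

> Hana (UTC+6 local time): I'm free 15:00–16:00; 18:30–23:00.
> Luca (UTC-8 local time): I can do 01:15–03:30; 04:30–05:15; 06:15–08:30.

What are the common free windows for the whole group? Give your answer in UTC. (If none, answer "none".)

Hana in UTC: 09:00-10:00, 12:30-17:00 (subtract 6h to convert from UTC+6).
Luca in UTC: 09:15-11:30, 12:30-13:15, 14:15-16:30 (add 8h to convert from UTC-8).
Hana ∩ Luca: 09:15-10:00, 12:30-13:15, 14:15-16:30.

09:15-10:00, 12:30-13:15, 14:15-16:30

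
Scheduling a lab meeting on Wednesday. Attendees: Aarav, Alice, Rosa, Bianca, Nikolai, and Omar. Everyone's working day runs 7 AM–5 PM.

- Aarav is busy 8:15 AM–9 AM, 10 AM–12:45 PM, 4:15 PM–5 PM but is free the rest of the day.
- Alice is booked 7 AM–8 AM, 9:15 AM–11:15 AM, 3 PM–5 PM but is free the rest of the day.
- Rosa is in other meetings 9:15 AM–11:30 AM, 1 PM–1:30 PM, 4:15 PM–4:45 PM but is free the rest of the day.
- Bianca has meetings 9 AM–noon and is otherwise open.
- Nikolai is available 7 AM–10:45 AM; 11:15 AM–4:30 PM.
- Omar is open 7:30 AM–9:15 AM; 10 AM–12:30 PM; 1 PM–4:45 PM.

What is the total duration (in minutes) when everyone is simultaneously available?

Aarav free: 07:00-08:15, 09:00-10:00, 12:45-16:15 (invert busy blocks within the working day).
Alice free: 08:00-09:15, 11:15-15:00 (invert busy blocks within the working day).
Rosa free: 07:00-09:15, 11:30-13:00, 13:30-16:15, 16:45-17:00 (invert busy blocks within the working day).
Bianca free: 07:00-09:00, 12:00-17:00 (invert busy blocks within the working day).
Nikolai free: 07:00-10:45, 11:15-16:30.
Omar free: 07:30-09:15, 10:00-12:30, 13:00-16:45.
Aarav ∩ Alice: 08:00-08:15, 09:00-09:15, 12:45-15:00.
Aarav ∩ Alice ∩ Rosa: 08:00-08:15, 09:00-09:15, 12:45-13:00, 13:30-15:00.
Aarav ∩ Alice ∩ Rosa ∩ Bianca: 08:00-08:15, 12:45-13:00, 13:30-15:00.
Aarav ∩ Alice ∩ Rosa ∩ Bianca ∩ Nikolai: 08:00-08:15, 12:45-13:00, 13:30-15:00.
Aarav ∩ Alice ∩ Rosa ∩ Bianca ∩ Nikolai ∩ Omar: 08:00-08:15, 13:30-15:00.
So the common availability across everyone is 08:00-08:15, 13:30-15:00.
Summing the common windows: 15 + 90 = 105 minutes.

105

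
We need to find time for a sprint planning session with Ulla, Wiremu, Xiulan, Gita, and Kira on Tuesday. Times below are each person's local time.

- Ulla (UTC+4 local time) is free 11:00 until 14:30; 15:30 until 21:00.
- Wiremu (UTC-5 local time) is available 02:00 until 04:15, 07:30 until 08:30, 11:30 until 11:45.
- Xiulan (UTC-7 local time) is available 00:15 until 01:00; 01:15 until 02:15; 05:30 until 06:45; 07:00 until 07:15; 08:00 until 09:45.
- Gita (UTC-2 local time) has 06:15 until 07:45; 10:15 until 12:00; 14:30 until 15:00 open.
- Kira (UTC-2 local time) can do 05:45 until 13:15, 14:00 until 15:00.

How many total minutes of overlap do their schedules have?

135

Ulla in UTC: 07:00-10:30, 11:30-17:00 (subtract 4h to convert from UTC+4).
Wiremu in UTC: 07:00-09:15, 12:30-13:30, 16:30-16:45 (add 5h to convert from UTC-5).
Xiulan in UTC: 07:15-08:00, 08:15-09:15, 12:30-13:45, 14:00-14:15, 15:00-16:45 (add 7h to convert from UTC-7).
Gita in UTC: 08:15-09:45, 12:15-14:00, 16:30-17:00 (add 2h to convert from UTC-2).
Kira in UTC: 07:45-15:15, 16:00-17:00 (add 2h to convert from UTC-2).
Ulla ∩ Wiremu: 07:00-09:15, 12:30-13:30, 16:30-16:45.
Ulla ∩ Wiremu ∩ Xiulan: 07:15-08:00, 08:15-09:15, 12:30-13:30, 16:30-16:45.
Ulla ∩ Wiremu ∩ Xiulan ∩ Gita: 08:15-09:15, 12:30-13:30, 16:30-16:45.
Ulla ∩ Wiremu ∩ Xiulan ∩ Gita ∩ Kira: 08:15-09:15, 12:30-13:30, 16:30-16:45.
So the common availability across everyone is 08:15-09:15, 12:30-13:30, 16:30-16:45.
Summing the common windows: 60 + 60 + 15 = 135 minutes.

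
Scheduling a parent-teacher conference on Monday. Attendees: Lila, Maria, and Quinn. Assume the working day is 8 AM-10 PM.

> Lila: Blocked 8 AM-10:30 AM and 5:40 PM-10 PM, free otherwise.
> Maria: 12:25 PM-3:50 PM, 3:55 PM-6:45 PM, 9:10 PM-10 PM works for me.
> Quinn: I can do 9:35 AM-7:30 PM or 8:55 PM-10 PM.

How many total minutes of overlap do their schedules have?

310

Lila free: 10:30-17:40 (invert busy blocks within the working day).
Maria free: 12:25-15:50, 15:55-18:45, 21:10-22:00.
Quinn free: 09:35-19:30, 20:55-22:00.
Lila ∩ Maria: 12:25-15:50, 15:55-17:40.
Lila ∩ Maria ∩ Quinn: 12:25-15:50, 15:55-17:40.
Those are the intersection windows.
Summing the common windows: 205 + 105 = 310 minutes.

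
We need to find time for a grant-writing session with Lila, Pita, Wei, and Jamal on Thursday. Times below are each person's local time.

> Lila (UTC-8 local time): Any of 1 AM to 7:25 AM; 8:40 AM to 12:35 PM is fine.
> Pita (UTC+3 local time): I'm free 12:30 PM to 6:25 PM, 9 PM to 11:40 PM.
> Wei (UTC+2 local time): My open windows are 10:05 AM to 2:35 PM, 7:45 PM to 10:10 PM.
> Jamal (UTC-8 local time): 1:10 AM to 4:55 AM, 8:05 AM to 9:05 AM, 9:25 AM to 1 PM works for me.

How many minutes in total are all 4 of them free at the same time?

Lila in UTC: 09:00-15:25, 16:40-20:35 (add 8h to convert from UTC-8).
Pita in UTC: 09:30-15:25, 18:00-20:40 (subtract 3h to convert from UTC+3).
Wei in UTC: 08:05-12:35, 17:45-20:10 (subtract 2h to convert from UTC+2).
Jamal in UTC: 09:10-12:55, 16:05-17:05, 17:25-21:00 (add 8h to convert from UTC-8).
Lila ∩ Pita: 09:30-15:25, 18:00-20:35.
Lila ∩ Pita ∩ Wei: 09:30-12:35, 18:00-20:10.
Lila ∩ Pita ∩ Wei ∩ Jamal: 09:30-12:35, 18:00-20:10.
Summing the common windows: 185 + 130 = 315 minutes.

315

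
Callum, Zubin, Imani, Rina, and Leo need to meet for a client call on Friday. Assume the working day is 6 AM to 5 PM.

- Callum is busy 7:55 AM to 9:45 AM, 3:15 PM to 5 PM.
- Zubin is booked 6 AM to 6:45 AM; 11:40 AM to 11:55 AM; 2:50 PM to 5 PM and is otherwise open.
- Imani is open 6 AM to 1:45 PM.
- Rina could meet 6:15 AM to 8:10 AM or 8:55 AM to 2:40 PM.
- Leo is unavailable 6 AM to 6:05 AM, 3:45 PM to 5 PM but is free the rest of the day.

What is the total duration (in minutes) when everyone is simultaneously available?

295

Callum free: 06:00-07:55, 09:45-15:15 (invert busy blocks within the working day).
Zubin free: 06:45-11:40, 11:55-14:50 (invert busy blocks within the working day).
Imani free: 06:00-13:45.
Rina free: 06:15-08:10, 08:55-14:40.
Leo free: 06:05-15:45 (invert busy blocks within the working day).
Callum ∩ Zubin: 06:45-07:55, 09:45-11:40, 11:55-14:50.
Callum ∩ Zubin ∩ Imani: 06:45-07:55, 09:45-11:40, 11:55-13:45.
Callum ∩ Zubin ∩ Imani ∩ Rina: 06:45-07:55, 09:45-11:40, 11:55-13:45.
Callum ∩ Zubin ∩ Imani ∩ Rina ∩ Leo: 06:45-07:55, 09:45-11:40, 11:55-13:45.
Summing the common windows: 70 + 115 + 110 = 295 minutes.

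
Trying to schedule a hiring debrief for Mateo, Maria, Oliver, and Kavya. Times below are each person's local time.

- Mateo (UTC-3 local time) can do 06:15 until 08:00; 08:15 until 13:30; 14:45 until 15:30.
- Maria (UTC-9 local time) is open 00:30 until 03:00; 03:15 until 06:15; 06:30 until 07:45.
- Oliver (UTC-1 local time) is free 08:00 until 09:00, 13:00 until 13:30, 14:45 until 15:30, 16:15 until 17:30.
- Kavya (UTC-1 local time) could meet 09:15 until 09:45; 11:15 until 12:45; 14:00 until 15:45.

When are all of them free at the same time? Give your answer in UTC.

15:45-16:30

Mateo in UTC: 09:15-11:00, 11:15-16:30, 17:45-18:30 (add 3h to convert from UTC-3).
Maria in UTC: 09:30-12:00, 12:15-15:15, 15:30-16:45 (add 9h to convert from UTC-9).
Oliver in UTC: 09:00-10:00, 14:00-14:30, 15:45-16:30, 17:15-18:30 (add 1h to convert from UTC-1).
Kavya in UTC: 10:15-10:45, 12:15-13:45, 15:00-16:45 (add 1h to convert from UTC-1).
Mateo ∩ Maria: 09:30-11:00, 11:15-12:00, 12:15-15:15, 15:30-16:30.
Mateo ∩ Maria ∩ Oliver: 09:30-10:00, 14:00-14:30, 15:45-16:30.
Mateo ∩ Maria ∩ Oliver ∩ Kavya: 15:45-16:30.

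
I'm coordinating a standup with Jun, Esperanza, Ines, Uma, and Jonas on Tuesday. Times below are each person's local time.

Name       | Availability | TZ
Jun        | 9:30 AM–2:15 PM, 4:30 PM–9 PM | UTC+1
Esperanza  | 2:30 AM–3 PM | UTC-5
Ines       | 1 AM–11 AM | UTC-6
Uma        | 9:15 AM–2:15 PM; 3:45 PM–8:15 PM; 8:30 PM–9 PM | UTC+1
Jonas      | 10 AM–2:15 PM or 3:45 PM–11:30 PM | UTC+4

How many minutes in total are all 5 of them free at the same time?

285

Jun in UTC: 08:30-13:15, 15:30-20:00 (subtract 1h to convert from UTC+1).
Esperanza in UTC: 07:30-20:00 (add 5h to convert from UTC-5).
Ines in UTC: 07:00-17:00 (add 6h to convert from UTC-6).
Uma in UTC: 08:15-13:15, 14:45-19:15, 19:30-20:00 (subtract 1h to convert from UTC+1).
Jonas in UTC: 06:00-10:15, 11:45-19:30 (subtract 4h to convert from UTC+4).
Jun ∩ Esperanza: 08:30-13:15, 15:30-20:00.
Jun ∩ Esperanza ∩ Ines: 08:30-13:15, 15:30-17:00.
Jun ∩ Esperanza ∩ Ines ∩ Uma: 08:30-13:15, 15:30-17:00.
Jun ∩ Esperanza ∩ Ines ∩ Uma ∩ Jonas: 08:30-10:15, 11:45-13:15, 15:30-17:00.
Summing the common windows: 105 + 90 + 90 = 285 minutes.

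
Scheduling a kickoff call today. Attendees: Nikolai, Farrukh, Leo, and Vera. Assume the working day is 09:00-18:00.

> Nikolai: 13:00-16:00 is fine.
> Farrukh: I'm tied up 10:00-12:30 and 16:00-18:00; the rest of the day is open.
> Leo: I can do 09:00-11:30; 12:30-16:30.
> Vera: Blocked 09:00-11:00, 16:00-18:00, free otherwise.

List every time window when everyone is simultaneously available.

13:00-16:00

Nikolai free: 13:00-16:00.
Farrukh free: 09:00-10:00, 12:30-16:00 (invert busy blocks within the working day).
Leo free: 09:00-11:30, 12:30-16:30.
Vera free: 11:00-16:00 (invert busy blocks within the working day).
Nikolai ∩ Farrukh: 13:00-16:00.
Nikolai ∩ Farrukh ∩ Leo: 13:00-16:00.
Nikolai ∩ Farrukh ∩ Leo ∩ Vera: 13:00-16:00.
Those are the intersection windows.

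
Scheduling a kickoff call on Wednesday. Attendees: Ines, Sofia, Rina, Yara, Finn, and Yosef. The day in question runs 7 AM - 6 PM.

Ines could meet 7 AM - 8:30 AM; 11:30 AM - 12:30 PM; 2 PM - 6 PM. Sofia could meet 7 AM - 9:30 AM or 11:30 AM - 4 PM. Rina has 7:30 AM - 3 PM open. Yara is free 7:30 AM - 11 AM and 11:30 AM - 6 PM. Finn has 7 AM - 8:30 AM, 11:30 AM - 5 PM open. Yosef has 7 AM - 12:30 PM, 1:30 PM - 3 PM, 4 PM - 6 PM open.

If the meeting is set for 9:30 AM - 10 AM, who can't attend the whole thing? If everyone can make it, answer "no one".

Ines: not fully free for 09:30-10:00. Sofia: not fully free for 09:30-10:00. Rina: free for 09:30-10:00. Yara: free for 09:30-10:00. Finn: not fully free for 09:30-10:00. Yosef: free for 09:30-10:00.

Finn, Ines, Sofia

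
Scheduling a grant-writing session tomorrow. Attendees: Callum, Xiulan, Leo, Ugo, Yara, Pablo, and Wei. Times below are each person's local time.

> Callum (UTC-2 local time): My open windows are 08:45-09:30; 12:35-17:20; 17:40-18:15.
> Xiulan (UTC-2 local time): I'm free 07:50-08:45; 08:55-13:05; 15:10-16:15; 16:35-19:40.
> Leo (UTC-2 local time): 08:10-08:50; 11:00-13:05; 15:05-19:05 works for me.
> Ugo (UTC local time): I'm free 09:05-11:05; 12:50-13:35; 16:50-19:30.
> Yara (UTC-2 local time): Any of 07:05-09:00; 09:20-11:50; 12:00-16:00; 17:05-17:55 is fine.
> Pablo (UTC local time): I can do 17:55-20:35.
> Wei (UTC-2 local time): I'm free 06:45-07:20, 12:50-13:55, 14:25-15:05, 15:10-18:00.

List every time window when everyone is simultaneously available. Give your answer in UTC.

Callum in UTC: 10:45-11:30, 14:35-19:20, 19:40-20:15 (add 2h to convert from UTC-2).
Xiulan in UTC: 09:50-10:45, 10:55-15:05, 17:10-18:15, 18:35-21:40 (add 2h to convert from UTC-2).
Leo in UTC: 10:10-10:50, 13:00-15:05, 17:05-21:05 (add 2h to convert from UTC-2).
Ugo in UTC: 09:05-11:05, 12:50-13:35, 16:50-19:30.
Yara in UTC: 09:05-11:00, 11:20-13:50, 14:00-18:00, 19:05-19:55 (add 2h to convert from UTC-2).
Pablo in UTC: 17:55-20:35.
Wei in UTC: 08:45-09:20, 14:50-15:55, 16:25-17:05, 17:10-20:00 (add 2h to convert from UTC-2).
Callum ∩ Xiulan: 10:55-11:30, 14:35-15:05, 17:10-18:15, 18:35-19:20, 19:40-20:15.
Callum ∩ Xiulan ∩ Leo: 14:35-15:05, 17:10-18:15, 18:35-19:20, 19:40-20:15.
Callum ∩ Xiulan ∩ Leo ∩ Ugo: 17:10-18:15, 18:35-19:20.
Callum ∩ Xiulan ∩ Leo ∩ Ugo ∩ Yara: 17:10-18:00, 19:05-19:20.
Callum ∩ Xiulan ∩ Leo ∩ Ugo ∩ Yara ∩ Pablo: 17:55-18:00, 19:05-19:20.
Callum ∩ Xiulan ∩ Leo ∩ Ugo ∩ Yara ∩ Pablo ∩ Wei: 17:55-18:00, 19:05-19:20.

17:55-18:00, 19:05-19:20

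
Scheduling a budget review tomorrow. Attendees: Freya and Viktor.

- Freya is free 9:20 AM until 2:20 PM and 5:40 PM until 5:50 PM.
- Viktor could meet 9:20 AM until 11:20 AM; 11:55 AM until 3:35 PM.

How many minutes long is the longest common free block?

145

Freya ∩ Viktor: 09:20-11:20, 11:55-14:20.
Those are the intersection windows.
The longest is 11:55-14:20 at 145 minutes.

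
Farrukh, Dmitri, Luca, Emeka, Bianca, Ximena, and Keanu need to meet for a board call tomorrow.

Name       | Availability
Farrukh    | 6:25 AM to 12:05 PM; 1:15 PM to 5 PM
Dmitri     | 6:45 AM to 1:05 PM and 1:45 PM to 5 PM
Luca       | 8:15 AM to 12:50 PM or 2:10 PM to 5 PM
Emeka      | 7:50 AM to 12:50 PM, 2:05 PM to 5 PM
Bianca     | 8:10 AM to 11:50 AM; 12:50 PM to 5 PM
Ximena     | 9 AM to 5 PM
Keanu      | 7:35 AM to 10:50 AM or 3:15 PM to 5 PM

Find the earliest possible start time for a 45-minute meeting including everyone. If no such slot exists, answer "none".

09:00

Farrukh ∩ Dmitri: 06:45-12:05, 13:45-17:00.
Farrukh ∩ Dmitri ∩ Luca: 08:15-12:05, 14:10-17:00.
Farrukh ∩ Dmitri ∩ Luca ∩ Emeka: 08:15-12:05, 14:10-17:00.
Farrukh ∩ Dmitri ∩ Luca ∩ Emeka ∩ Bianca: 08:15-11:50, 14:10-17:00.
Farrukh ∩ Dmitri ∩ Luca ∩ Emeka ∩ Bianca ∩ Ximena: 09:00-11:50, 14:10-17:00.
Farrukh ∩ Dmitri ∩ Luca ∩ Emeka ∩ Bianca ∩ Ximena ∩ Keanu: 09:00-10:50, 15:15-17:00.
Those are the intersection windows.
The first common window of at least 45 minutes is 09:00-10:50, so the earliest start is 09:00.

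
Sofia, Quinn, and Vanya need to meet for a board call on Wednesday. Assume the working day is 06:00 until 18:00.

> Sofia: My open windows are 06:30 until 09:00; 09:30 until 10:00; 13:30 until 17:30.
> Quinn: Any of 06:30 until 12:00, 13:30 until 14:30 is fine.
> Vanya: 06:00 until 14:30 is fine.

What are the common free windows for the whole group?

06:30-09:00, 09:30-10:00, 13:30-14:30

Sofia ∩ Quinn: 06:30-09:00, 09:30-10:00, 13:30-14:30.
Sofia ∩ Quinn ∩ Vanya: 06:30-09:00, 09:30-10:00, 13:30-14:30.
So the common availability across everyone is 06:30-09:00, 09:30-10:00, 13:30-14:30.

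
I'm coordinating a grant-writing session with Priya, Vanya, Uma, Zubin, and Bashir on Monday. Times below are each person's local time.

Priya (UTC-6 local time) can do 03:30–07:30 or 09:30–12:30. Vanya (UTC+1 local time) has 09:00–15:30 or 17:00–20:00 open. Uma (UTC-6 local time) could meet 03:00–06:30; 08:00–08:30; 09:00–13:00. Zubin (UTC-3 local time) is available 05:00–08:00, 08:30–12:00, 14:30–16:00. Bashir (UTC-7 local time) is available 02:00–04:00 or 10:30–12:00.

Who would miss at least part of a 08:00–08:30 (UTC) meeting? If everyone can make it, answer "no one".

Priya in UTC: 09:30-13:30, 15:30-18:30 (add 6h to convert from UTC-6).
Vanya in UTC: 08:00-14:30, 16:00-19:00 (subtract 1h to convert from UTC+1).
Uma in UTC: 09:00-12:30, 14:00-14:30, 15:00-19:00 (add 6h to convert from UTC-6).
Zubin in UTC: 08:00-11:00, 11:30-15:00, 17:30-19:00 (add 3h to convert from UTC-3).
Bashir in UTC: 09:00-11:00, 17:30-19:00 (add 7h to convert from UTC-7).
Priya: not fully free for 08:00-08:30. Vanya: free for 08:00-08:30. Uma: not fully free for 08:00-08:30. Zubin: free for 08:00-08:30. Bashir: not fully free for 08:00-08:30.

Bashir, Priya, Uma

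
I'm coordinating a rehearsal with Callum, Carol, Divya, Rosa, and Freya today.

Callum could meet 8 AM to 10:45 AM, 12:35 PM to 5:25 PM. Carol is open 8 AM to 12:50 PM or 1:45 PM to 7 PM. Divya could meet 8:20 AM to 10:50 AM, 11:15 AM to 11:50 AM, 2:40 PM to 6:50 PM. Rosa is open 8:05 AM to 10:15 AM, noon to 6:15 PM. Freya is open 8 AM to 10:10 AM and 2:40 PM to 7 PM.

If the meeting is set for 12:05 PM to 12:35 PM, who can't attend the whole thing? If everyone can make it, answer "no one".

Callum: not fully free for 12:05-12:35. Carol: free for 12:05-12:35. Divya: not fully free for 12:05-12:35. Rosa: free for 12:05-12:35. Freya: not fully free for 12:05-12:35.

Callum, Divya, Freya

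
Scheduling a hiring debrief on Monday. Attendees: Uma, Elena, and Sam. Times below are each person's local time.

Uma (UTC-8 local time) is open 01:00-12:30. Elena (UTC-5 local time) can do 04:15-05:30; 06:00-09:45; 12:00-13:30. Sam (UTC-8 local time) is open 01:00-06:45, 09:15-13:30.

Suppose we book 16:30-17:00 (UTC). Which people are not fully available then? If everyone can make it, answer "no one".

Uma in UTC: 09:00-20:30 (add 8h to convert from UTC-8).
Elena in UTC: 09:15-10:30, 11:00-14:45, 17:00-18:30 (add 5h to convert from UTC-5).
Sam in UTC: 09:00-14:45, 17:15-21:30 (add 8h to convert from UTC-8).
Uma: free for 16:30-17:00. Elena: not fully free for 16:30-17:00. Sam: not fully free for 16:30-17:00.

Elena, Sam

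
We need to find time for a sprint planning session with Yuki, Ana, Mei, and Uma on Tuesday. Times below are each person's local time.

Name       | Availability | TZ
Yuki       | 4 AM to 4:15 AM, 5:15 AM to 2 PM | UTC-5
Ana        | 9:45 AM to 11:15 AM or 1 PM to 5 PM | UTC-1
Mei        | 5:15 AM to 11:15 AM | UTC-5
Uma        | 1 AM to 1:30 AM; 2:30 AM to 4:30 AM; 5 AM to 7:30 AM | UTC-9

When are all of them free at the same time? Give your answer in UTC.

11:30-12:15, 14:00-16:15

Yuki in UTC: 09:00-09:15, 10:15-19:00 (add 5h to convert from UTC-5).
Ana in UTC: 10:45-12:15, 14:00-18:00 (add 1h to convert from UTC-1).
Mei in UTC: 10:15-16:15 (add 5h to convert from UTC-5).
Uma in UTC: 10:00-10:30, 11:30-13:30, 14:00-16:30 (add 9h to convert from UTC-9).
Yuki ∩ Ana: 10:45-12:15, 14:00-18:00.
Yuki ∩ Ana ∩ Mei: 10:45-12:15, 14:00-16:15.
Yuki ∩ Ana ∩ Mei ∩ Uma: 11:30-12:15, 14:00-16:15.
So the common availability across everyone is 11:30-12:15, 14:00-16:15.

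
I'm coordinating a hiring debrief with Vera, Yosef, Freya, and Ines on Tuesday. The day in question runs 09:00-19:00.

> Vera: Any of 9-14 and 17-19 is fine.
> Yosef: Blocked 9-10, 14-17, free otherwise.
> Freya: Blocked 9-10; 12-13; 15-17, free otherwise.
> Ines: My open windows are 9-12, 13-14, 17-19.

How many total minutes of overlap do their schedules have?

300

Vera free: 09:00-14:00, 17:00-19:00.
Yosef free: 10:00-14:00, 17:00-19:00 (invert busy blocks within the working day).
Freya free: 10:00-12:00, 13:00-15:00, 17:00-19:00 (invert busy blocks within the working day).
Ines free: 09:00-12:00, 13:00-14:00, 17:00-19:00.
Vera ∩ Yosef: 10:00-14:00, 17:00-19:00.
Vera ∩ Yosef ∩ Freya: 10:00-12:00, 13:00-14:00, 17:00-19:00.
Vera ∩ Yosef ∩ Freya ∩ Ines: 10:00-12:00, 13:00-14:00, 17:00-19:00.
So the common availability across everyone is 10:00-12:00, 13:00-14:00, 17:00-19:00.
Summing the common windows: 120 + 60 + 120 = 300 minutes.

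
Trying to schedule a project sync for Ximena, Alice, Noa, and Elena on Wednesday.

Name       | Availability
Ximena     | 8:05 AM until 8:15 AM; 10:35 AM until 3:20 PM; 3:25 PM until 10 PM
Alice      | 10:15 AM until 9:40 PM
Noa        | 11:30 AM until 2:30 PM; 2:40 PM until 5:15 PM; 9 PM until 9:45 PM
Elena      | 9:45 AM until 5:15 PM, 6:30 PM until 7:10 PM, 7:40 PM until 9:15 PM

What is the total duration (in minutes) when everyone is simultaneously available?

345

Ximena ∩ Alice: 10:35-15:20, 15:25-21:40.
Ximena ∩ Alice ∩ Noa: 11:30-14:30, 14:40-15:20, 15:25-17:15, 21:00-21:40.
Ximena ∩ Alice ∩ Noa ∩ Elena: 11:30-14:30, 14:40-15:20, 15:25-17:15, 21:00-21:15.
So the common availability across everyone is 11:30-14:30, 14:40-15:20, 15:25-17:15, 21:00-21:15.
Summing the common windows: 180 + 40 + 110 + 15 = 345 minutes.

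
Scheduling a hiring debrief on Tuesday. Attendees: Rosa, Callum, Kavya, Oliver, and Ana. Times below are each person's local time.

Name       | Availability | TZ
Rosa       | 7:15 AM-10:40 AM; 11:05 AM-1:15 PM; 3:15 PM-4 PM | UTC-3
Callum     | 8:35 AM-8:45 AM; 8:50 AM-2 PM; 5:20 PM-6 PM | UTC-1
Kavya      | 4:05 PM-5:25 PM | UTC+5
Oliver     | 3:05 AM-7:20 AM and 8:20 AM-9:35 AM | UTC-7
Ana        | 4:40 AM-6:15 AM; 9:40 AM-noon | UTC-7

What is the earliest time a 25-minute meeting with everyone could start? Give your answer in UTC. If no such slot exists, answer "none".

11:40

Rosa in UTC: 10:15-13:40, 14:05-16:15, 18:15-19:00 (add 3h to convert from UTC-3).
Callum in UTC: 09:35-09:45, 09:50-15:00, 18:20-19:00 (add 1h to convert from UTC-1).
Kavya in UTC: 11:05-12:25 (subtract 5h to convert from UTC+5).
Oliver in UTC: 10:05-14:20, 15:20-16:35 (add 7h to convert from UTC-7).
Ana in UTC: 11:40-13:15, 16:40-19:00 (add 7h to convert from UTC-7).
Rosa ∩ Callum: 10:15-13:40, 14:05-15:00, 18:20-19:00.
Rosa ∩ Callum ∩ Kavya: 11:05-12:25.
Rosa ∩ Callum ∩ Kavya ∩ Oliver: 11:05-12:25.
Rosa ∩ Callum ∩ Kavya ∩ Oliver ∩ Ana: 11:40-12:25.
Those are the intersection windows.
The first common window of at least 25 minutes is 11:40-12:25, so the earliest start is 11:40.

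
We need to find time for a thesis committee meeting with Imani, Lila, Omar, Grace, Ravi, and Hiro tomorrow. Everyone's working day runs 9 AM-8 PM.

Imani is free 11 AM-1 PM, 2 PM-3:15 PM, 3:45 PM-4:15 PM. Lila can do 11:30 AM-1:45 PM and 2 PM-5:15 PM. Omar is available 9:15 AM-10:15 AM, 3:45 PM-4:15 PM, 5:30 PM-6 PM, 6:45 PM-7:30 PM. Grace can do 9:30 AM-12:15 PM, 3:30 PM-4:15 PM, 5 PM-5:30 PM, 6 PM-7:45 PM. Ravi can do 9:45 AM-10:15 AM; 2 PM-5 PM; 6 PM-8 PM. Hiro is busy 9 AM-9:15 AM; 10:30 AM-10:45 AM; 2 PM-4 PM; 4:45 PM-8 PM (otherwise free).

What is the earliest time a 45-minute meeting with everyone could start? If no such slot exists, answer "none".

Imani free: 11:00-13:00, 14:00-15:15, 15:45-16:15.
Lila free: 11:30-13:45, 14:00-17:15.
Omar free: 09:15-10:15, 15:45-16:15, 17:30-18:00, 18:45-19:30.
Grace free: 09:30-12:15, 15:30-16:15, 17:00-17:30, 18:00-19:45.
Ravi free: 09:45-10:15, 14:00-17:00, 18:00-20:00.
Hiro free: 09:15-10:30, 10:45-14:00, 16:00-16:45 (invert busy blocks within the working day).
Imani ∩ Lila: 11:30-13:00, 14:00-15:15, 15:45-16:15.
Imani ∩ Lila ∩ Omar: 15:45-16:15.
Imani ∩ Lila ∩ Omar ∩ Grace: 15:45-16:15.
Imani ∩ Lila ∩ Omar ∩ Grace ∩ Ravi: 15:45-16:15.
Imani ∩ Lila ∩ Omar ∩ Grace ∩ Ravi ∩ Hiro: 16:00-16:15.
No common window is at least 45 minutes long.

none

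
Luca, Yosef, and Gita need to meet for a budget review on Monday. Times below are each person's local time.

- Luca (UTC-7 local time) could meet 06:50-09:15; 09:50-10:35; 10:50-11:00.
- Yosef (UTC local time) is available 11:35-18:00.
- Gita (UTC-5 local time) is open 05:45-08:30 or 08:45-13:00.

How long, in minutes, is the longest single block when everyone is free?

Luca in UTC: 13:50-16:15, 16:50-17:35, 17:50-18:00 (add 7h to convert from UTC-7).
Yosef in UTC: 11:35-18:00.
Gita in UTC: 10:45-13:30, 13:45-18:00 (add 5h to convert from UTC-5).
Luca ∩ Yosef: 13:50-16:15, 16:50-17:35, 17:50-18:00.
Luca ∩ Yosef ∩ Gita: 13:50-16:15, 16:50-17:35, 17:50-18:00.
The longest is 13:50-16:15 at 145 minutes.

145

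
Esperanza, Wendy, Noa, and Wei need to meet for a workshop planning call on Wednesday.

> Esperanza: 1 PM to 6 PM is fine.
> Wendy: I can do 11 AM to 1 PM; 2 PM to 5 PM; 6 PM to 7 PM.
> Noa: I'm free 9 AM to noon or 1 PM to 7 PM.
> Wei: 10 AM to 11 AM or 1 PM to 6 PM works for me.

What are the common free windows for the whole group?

Esperanza ∩ Wendy: 14:00-17:00.
Esperanza ∩ Wendy ∩ Noa: 14:00-17:00.
Esperanza ∩ Wendy ∩ Noa ∩ Wei: 14:00-17:00.
So the common availability across everyone is 14:00-17:00.

14:00-17:00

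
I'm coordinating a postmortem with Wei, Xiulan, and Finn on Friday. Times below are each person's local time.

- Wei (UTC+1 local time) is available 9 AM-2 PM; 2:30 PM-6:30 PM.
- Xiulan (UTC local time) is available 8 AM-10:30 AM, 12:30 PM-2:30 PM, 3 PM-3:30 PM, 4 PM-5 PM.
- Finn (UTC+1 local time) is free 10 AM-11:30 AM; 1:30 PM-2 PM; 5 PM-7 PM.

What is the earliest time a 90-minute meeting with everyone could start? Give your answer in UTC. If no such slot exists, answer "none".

Wei in UTC: 08:00-13:00, 13:30-17:30 (subtract 1h to convert from UTC+1).
Xiulan in UTC: 08:00-10:30, 12:30-14:30, 15:00-15:30, 16:00-17:00.
Finn in UTC: 09:00-10:30, 12:30-13:00, 16:00-18:00 (subtract 1h to convert from UTC+1).
Wei ∩ Xiulan: 08:00-10:30, 12:30-13:00, 13:30-14:30, 15:00-15:30, 16:00-17:00.
Wei ∩ Xiulan ∩ Finn: 09:00-10:30, 12:30-13:00, 16:00-17:00.
The first common window of at least 90 minutes is 09:00-10:30, so the earliest start is 09:00.

09:00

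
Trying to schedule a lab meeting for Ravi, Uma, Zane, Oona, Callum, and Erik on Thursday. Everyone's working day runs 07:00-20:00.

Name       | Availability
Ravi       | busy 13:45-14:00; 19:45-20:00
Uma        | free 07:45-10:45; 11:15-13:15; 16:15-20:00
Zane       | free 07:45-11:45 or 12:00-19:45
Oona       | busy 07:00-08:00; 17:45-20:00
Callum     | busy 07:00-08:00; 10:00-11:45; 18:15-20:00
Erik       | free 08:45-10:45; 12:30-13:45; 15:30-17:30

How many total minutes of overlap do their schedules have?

195

Ravi free: 07:00-13:45, 14:00-19:45 (invert busy blocks within the working day).
Uma free: 07:45-10:45, 11:15-13:15, 16:15-20:00.
Zane free: 07:45-11:45, 12:00-19:45.
Oona free: 08:00-17:45 (invert busy blocks within the working day).
Callum free: 08:00-10:00, 11:45-18:15 (invert busy blocks within the working day).
Erik free: 08:45-10:45, 12:30-13:45, 15:30-17:30.
Ravi ∩ Uma: 07:45-10:45, 11:15-13:15, 16:15-19:45.
Ravi ∩ Uma ∩ Zane: 07:45-10:45, 11:15-11:45, 12:00-13:15, 16:15-19:45.
Ravi ∩ Uma ∩ Zane ∩ Oona: 08:00-10:45, 11:15-11:45, 12:00-13:15, 16:15-17:45.
Ravi ∩ Uma ∩ Zane ∩ Oona ∩ Callum: 08:00-10:00, 12:00-13:15, 16:15-17:45.
Ravi ∩ Uma ∩ Zane ∩ Oona ∩ Callum ∩ Erik: 08:45-10:00, 12:30-13:15, 16:15-17:30.
So the common availability across everyone is 08:45-10:00, 12:30-13:15, 16:15-17:30.
Summing the common windows: 75 + 45 + 75 = 195 minutes.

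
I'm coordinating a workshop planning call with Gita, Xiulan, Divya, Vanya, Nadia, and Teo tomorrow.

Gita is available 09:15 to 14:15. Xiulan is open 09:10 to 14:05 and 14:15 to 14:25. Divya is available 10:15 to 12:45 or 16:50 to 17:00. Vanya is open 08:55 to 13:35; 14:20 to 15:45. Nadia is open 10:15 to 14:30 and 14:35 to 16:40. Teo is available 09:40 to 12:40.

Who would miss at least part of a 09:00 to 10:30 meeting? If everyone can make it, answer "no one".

Divya, Gita, Nadia, Teo, Xiulan

Gita: not fully free for 09:00-10:30. Xiulan: not fully free for 09:00-10:30. Divya: not fully free for 09:00-10:30. Vanya: free for 09:00-10:30. Nadia: not fully free for 09:00-10:30. Teo: not fully free for 09:00-10:30.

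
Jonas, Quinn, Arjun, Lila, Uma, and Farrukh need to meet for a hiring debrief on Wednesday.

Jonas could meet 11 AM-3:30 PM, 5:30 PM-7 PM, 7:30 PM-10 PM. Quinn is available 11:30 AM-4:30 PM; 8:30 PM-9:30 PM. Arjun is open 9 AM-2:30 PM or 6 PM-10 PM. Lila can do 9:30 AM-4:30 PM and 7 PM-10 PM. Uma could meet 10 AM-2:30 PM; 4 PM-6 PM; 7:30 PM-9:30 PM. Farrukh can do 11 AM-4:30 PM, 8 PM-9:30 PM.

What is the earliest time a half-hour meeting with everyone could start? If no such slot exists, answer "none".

11:30

Jonas ∩ Quinn: 11:30-15:30, 20:30-21:30.
Jonas ∩ Quinn ∩ Arjun: 11:30-14:30, 20:30-21:30.
Jonas ∩ Quinn ∩ Arjun ∩ Lila: 11:30-14:30, 20:30-21:30.
Jonas ∩ Quinn ∩ Arjun ∩ Lila ∩ Uma: 11:30-14:30, 20:30-21:30.
Jonas ∩ Quinn ∩ Arjun ∩ Lila ∩ Uma ∩ Farrukh: 11:30-14:30, 20:30-21:30.
The first common window of at least 30 minutes is 11:30-14:30, so the earliest start is 11:30.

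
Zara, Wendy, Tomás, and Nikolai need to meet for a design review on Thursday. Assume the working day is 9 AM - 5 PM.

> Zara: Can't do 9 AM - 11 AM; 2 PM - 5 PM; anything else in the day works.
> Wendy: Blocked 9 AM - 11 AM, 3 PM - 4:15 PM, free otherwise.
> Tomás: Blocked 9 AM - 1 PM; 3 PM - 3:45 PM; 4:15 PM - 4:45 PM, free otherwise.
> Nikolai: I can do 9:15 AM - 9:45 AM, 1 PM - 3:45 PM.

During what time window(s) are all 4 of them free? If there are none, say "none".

13:00-14:00

Zara free: 11:00-14:00 (invert busy blocks within the working day).
Wendy free: 11:00-15:00, 16:15-17:00 (invert busy blocks within the working day).
Tomás free: 13:00-15:00, 15:45-16:15, 16:45-17:00 (invert busy blocks within the working day).
Nikolai free: 09:15-09:45, 13:00-15:45.
Zara ∩ Wendy: 11:00-14:00.
Zara ∩ Wendy ∩ Tomás: 13:00-14:00.
Zara ∩ Wendy ∩ Tomás ∩ Nikolai: 13:00-14:00.
So the common availability across everyone is 13:00-14:00.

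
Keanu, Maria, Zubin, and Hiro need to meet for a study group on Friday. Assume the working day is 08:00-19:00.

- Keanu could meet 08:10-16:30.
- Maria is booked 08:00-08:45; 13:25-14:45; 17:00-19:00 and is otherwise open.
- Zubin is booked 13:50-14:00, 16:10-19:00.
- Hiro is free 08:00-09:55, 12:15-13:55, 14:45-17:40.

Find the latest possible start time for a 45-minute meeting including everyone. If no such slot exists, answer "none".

15:25

Keanu free: 08:10-16:30.
Maria free: 08:45-13:25, 14:45-17:00 (invert busy blocks within the working day).
Zubin free: 08:00-13:50, 14:00-16:10 (invert busy blocks within the working day).
Hiro free: 08:00-09:55, 12:15-13:55, 14:45-17:40.
Keanu ∩ Maria: 08:45-13:25, 14:45-16:30.
Keanu ∩ Maria ∩ Zubin: 08:45-13:25, 14:45-16:10.
Keanu ∩ Maria ∩ Zubin ∩ Hiro: 08:45-09:55, 12:15-13:25, 14:45-16:10.
Those are the intersection windows.
The last common window of at least 45 minutes is 14:45-16:10; a 45-minute meeting can start as late as 15:25 and still end by 16:10.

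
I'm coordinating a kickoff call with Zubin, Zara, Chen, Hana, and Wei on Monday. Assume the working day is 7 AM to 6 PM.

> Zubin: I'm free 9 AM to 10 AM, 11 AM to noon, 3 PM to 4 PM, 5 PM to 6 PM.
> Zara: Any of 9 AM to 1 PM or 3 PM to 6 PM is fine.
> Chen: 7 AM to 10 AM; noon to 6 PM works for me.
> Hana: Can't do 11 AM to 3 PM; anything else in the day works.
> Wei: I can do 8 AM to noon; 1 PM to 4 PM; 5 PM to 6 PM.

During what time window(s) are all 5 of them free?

Zubin free: 09:00-10:00, 11:00-12:00, 15:00-16:00, 17:00-18:00.
Zara free: 09:00-13:00, 15:00-18:00.
Chen free: 07:00-10:00, 12:00-18:00.
Hana free: 07:00-11:00, 15:00-18:00 (invert busy blocks within the working day).
Wei free: 08:00-12:00, 13:00-16:00, 17:00-18:00.
Zubin ∩ Zara: 09:00-10:00, 11:00-12:00, 15:00-16:00, 17:00-18:00.
Zubin ∩ Zara ∩ Chen: 09:00-10:00, 15:00-16:00, 17:00-18:00.
Zubin ∩ Zara ∩ Chen ∩ Hana: 09:00-10:00, 15:00-16:00, 17:00-18:00.
Zubin ∩ Zara ∩ Chen ∩ Hana ∩ Wei: 09:00-10:00, 15:00-16:00, 17:00-18:00.
So the common availability across everyone is 09:00-10:00, 15:00-16:00, 17:00-18:00.

09:00-10:00, 15:00-16:00, 17:00-18:00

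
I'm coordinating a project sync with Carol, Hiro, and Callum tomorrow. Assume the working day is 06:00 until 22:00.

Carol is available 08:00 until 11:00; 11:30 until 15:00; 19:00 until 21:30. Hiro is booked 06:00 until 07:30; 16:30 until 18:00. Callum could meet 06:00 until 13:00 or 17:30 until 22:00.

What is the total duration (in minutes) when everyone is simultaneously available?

420

Carol free: 08:00-11:00, 11:30-15:00, 19:00-21:30.
Hiro free: 07:30-16:30, 18:00-22:00 (invert busy blocks within the working day).
Callum free: 06:00-13:00, 17:30-22:00.
Carol ∩ Hiro: 08:00-11:00, 11:30-15:00, 19:00-21:30.
Carol ∩ Hiro ∩ Callum: 08:00-11:00, 11:30-13:00, 19:00-21:30.
Summing the common windows: 180 + 90 + 150 = 420 minutes.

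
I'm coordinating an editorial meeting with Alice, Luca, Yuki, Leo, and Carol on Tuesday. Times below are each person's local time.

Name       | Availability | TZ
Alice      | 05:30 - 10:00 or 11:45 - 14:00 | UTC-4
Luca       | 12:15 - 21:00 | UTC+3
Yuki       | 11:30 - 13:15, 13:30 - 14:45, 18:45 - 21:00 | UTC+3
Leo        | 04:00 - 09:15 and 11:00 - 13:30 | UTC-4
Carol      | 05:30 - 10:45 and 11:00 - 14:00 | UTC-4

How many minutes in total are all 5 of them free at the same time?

225

Alice in UTC: 09:30-14:00, 15:45-18:00 (add 4h to convert from UTC-4).
Luca in UTC: 09:15-18:00 (subtract 3h to convert from UTC+3).
Yuki in UTC: 08:30-10:15, 10:30-11:45, 15:45-18:00 (subtract 3h to convert from UTC+3).
Leo in UTC: 08:00-13:15, 15:00-17:30 (add 4h to convert from UTC-4).
Carol in UTC: 09:30-14:45, 15:00-18:00 (add 4h to convert from UTC-4).
Alice ∩ Luca: 09:30-14:00, 15:45-18:00.
Alice ∩ Luca ∩ Yuki: 09:30-10:15, 10:30-11:45, 15:45-18:00.
Alice ∩ Luca ∩ Yuki ∩ Leo: 09:30-10:15, 10:30-11:45, 15:45-17:30.
Alice ∩ Luca ∩ Yuki ∩ Leo ∩ Carol: 09:30-10:15, 10:30-11:45, 15:45-17:30.
Summing the common windows: 45 + 75 + 105 = 225 minutes.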